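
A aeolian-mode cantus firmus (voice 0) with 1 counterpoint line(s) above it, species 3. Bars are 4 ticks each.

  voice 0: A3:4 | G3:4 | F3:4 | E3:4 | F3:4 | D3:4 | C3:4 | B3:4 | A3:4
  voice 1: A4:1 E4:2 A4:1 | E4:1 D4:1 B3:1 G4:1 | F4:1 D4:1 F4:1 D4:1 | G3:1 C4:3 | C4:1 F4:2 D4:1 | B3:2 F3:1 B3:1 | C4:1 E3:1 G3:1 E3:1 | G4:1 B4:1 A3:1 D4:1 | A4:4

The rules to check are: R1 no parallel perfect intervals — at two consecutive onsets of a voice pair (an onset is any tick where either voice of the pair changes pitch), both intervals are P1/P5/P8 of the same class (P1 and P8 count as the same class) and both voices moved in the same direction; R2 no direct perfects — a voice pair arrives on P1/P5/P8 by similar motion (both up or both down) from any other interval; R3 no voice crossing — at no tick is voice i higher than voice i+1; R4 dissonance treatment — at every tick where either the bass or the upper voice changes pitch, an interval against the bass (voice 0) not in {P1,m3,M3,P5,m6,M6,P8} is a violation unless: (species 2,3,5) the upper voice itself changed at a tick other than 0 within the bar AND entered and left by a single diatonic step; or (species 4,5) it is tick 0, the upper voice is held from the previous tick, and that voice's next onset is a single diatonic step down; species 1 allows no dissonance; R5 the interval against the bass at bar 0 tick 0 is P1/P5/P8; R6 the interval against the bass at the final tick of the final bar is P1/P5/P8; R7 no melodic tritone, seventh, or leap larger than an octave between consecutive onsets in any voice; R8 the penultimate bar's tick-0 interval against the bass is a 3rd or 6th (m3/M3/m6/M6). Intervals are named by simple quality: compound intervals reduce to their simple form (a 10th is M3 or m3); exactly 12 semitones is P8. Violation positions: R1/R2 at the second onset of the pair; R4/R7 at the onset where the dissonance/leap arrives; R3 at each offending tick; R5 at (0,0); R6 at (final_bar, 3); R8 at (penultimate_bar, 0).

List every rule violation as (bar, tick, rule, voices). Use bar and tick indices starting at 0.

(2, 0, R1, (0, 1))
(5, 2, R7, (1,))
(5, 3, R7, (1,))
(7, 0, R7, (0,))
(7, 0, R7, (1,))
(7, 2, R3, (0, 1))
(7, 2, R4, (0, 1))
(7, 2, R7, (1,))

bar 0: v0=A3 v1=A4 downbeat P8
bar 1: v0=G3 v1=E4 downbeat M6
bar 2: v0=F3 v1=F4 downbeat P8
bar 3: v0=E3 v1=G3 downbeat m3
bar 4: v0=F3 v1=C4 downbeat P5
bar 5: v0=D3 v1=B3 downbeat M6
bar 6: v0=C3 v1=C4 downbeat P8
bar 7: v0=B3 v1=G4 downbeat m6
bar 8: v0=A3 v1=A4 downbeat P8
  -> R1 @ bar 2 tick 0 v(0, 1): G3/G4 P8 -> F3/F4 P8 similar
  -> R7 @ bar 5 tick 2 v(1,): B3->F3 leap 6st
  -> R7 @ bar 5 tick 3 v(1,): F3->B3 leap 6st
  -> R7 @ bar 7 tick 0 v(0,): C3->B3 leap 11st
  -> R7 @ bar 7 tick 0 v(1,): E3->G4 leap 15st
  -> R3 @ bar 7 tick 2 v(0, 1): B3 above A3
  -> R4 @ bar 7 tick 2 v(0, 1): B3/A3 M2 untreated
  -> R7 @ bar 7 tick 2 v(1,): B4->A3 leap 14st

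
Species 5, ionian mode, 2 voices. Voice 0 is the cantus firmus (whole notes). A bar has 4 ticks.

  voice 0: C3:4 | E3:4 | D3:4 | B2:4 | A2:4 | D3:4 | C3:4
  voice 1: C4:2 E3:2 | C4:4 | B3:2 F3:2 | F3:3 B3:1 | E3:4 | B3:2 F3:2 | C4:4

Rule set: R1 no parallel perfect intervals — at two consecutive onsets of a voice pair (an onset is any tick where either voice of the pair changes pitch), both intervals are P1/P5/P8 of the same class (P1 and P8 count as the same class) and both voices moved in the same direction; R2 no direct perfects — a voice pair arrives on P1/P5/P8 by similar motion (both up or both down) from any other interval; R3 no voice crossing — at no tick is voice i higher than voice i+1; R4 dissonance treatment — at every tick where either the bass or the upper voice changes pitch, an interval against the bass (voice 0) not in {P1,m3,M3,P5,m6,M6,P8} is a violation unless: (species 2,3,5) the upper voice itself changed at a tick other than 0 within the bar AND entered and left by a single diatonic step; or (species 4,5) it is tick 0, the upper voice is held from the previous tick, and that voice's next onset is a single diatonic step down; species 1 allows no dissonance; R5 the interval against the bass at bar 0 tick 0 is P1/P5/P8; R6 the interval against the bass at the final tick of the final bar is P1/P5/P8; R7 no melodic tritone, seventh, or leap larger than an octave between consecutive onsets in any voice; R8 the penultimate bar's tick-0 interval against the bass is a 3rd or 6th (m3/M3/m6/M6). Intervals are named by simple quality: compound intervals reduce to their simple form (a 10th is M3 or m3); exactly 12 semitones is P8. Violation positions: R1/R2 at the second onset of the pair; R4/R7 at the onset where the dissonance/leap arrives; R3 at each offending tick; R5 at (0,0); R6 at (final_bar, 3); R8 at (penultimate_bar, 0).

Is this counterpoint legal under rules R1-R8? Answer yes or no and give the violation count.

No (5 violations)

bar 0: v0=C3 v1=C4 (P8)
bar 1: v0=E3 v1=C4 (m6)
bar 2: v0=D3 v1=B3 (M6)
bar 3: v0=B2 v1=F3 (TT)
bar 4: v0=A2 v1=E3 (P5)
bar 5: v0=D3 v1=B3 (M6)
bar 6: v0=C3 v1=C4 (P8)
  R7 @ bar2.2: B3->F3 leap 6st
  R4 @ bar3.0: B2/F3 TT untreated
  R7 @ bar3.3: F3->B3 leap 6st
  R2 @ bar4.0: B2/B3 P8 -> A2/E3 P5 similar
  R7 @ bar5.2: B3->F3 leap 6st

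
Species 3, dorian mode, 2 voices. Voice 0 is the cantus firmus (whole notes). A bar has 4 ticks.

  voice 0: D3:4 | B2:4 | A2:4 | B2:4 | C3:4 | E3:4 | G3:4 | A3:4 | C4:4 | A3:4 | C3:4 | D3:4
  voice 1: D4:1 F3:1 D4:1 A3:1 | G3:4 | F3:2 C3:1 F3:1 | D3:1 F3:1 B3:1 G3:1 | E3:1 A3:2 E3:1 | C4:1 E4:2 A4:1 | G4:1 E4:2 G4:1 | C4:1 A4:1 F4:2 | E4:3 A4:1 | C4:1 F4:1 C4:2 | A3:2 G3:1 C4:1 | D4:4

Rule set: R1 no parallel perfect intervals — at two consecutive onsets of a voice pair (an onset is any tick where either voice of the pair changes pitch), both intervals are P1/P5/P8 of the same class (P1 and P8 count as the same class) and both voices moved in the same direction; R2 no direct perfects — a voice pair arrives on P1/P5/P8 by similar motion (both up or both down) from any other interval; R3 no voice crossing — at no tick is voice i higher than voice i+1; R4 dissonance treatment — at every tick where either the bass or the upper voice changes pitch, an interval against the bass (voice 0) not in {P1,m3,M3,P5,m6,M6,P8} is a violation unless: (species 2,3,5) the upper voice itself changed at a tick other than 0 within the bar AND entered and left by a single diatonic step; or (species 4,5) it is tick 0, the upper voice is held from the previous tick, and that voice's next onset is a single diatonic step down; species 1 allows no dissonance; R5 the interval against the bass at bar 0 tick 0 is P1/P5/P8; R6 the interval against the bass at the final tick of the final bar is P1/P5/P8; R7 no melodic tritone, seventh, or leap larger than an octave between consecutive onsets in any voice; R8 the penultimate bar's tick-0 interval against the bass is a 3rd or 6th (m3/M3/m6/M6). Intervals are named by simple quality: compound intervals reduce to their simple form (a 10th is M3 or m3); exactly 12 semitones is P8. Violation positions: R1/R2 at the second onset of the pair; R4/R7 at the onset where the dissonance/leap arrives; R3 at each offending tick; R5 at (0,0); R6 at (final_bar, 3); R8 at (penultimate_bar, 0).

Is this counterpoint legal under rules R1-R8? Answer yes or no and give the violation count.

No (4 violations)

bar 0: v0=D3 v1=D4 (P8)
bar 1: v0=B2 v1=G3 (m6)
bar 2: v0=A2 v1=F3 (m6)
bar 3: v0=B2 v1=D3 (m3)
bar 4: v0=C3 v1=E3 (M3)
bar 5: v0=E3 v1=C4 (m6)
bar 6: v0=G3 v1=G4 (P8)
bar 7: v0=A3 v1=C4 (m3)
bar 8: v0=C4 v1=E4 (M3)
bar 9: v0=A3 v1=C4 (m3)
bar 10: v0=C3 v1=A3 (M6)
bar 11: v0=D3 v1=D4 (P8)
  R4 @ bar3.1: B2/F3 TT untreated
  R7 @ bar3.2: F3->B3 leap 6st
  R4 @ bar5.3: E3/A4 P4 untreated
  R1 @ bar11.0: C3/C4 P8 -> D3/D4 P8 similar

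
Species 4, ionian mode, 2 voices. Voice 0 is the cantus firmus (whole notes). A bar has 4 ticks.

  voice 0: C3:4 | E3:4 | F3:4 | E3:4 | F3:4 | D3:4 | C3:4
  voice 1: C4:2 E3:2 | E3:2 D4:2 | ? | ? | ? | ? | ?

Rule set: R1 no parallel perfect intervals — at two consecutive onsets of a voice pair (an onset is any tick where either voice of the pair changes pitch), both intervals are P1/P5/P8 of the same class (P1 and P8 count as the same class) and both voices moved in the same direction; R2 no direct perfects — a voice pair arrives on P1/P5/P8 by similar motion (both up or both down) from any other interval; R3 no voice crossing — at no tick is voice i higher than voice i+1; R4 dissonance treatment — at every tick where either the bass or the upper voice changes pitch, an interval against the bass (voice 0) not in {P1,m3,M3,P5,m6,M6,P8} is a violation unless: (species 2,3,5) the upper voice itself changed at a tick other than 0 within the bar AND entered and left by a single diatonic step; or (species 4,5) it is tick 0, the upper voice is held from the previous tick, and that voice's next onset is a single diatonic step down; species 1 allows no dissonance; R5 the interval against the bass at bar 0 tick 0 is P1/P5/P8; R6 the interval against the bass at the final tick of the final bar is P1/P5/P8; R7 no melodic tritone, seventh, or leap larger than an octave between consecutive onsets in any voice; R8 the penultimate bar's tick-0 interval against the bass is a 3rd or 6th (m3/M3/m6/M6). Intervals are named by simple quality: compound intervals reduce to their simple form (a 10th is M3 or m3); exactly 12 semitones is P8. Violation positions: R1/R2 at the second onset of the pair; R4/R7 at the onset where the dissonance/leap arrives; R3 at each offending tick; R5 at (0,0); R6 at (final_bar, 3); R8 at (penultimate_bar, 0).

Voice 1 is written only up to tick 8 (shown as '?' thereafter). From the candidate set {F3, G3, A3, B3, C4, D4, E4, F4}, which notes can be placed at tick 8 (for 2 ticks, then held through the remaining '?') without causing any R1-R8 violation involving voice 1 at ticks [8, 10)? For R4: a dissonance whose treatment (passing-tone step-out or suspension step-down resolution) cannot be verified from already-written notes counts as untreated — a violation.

{A3, C4, D4, F3}

F3: legal
G3: violates R4
A3: legal
B3: violates R4
C4: legal
D4: legal
E4: violates R4
F4: violates R2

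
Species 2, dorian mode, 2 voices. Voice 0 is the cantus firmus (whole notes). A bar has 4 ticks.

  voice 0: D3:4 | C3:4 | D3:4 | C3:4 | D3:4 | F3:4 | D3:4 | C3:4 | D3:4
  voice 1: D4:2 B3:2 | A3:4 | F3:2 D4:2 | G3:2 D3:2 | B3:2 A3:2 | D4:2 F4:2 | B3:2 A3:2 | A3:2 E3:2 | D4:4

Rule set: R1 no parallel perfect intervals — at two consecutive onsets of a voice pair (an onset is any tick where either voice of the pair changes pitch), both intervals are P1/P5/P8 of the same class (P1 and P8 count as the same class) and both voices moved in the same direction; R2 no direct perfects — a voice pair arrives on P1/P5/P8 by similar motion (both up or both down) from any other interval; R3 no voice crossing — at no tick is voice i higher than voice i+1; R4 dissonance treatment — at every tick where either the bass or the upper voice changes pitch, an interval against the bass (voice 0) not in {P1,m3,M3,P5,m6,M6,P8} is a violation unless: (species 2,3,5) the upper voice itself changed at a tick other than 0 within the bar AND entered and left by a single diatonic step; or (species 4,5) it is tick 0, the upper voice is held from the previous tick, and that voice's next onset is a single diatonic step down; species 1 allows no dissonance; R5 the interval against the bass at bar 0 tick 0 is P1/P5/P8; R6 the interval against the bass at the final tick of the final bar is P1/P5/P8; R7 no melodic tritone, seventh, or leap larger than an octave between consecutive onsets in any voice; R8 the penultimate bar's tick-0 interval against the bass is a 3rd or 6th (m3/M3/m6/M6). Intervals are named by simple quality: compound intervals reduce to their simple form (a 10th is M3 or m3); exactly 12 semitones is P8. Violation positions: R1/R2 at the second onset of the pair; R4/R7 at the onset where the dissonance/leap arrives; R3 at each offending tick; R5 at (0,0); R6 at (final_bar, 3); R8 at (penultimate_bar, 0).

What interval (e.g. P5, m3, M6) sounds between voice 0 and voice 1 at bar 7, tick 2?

M3

voice 0=C3 voice 1=E3 -> M3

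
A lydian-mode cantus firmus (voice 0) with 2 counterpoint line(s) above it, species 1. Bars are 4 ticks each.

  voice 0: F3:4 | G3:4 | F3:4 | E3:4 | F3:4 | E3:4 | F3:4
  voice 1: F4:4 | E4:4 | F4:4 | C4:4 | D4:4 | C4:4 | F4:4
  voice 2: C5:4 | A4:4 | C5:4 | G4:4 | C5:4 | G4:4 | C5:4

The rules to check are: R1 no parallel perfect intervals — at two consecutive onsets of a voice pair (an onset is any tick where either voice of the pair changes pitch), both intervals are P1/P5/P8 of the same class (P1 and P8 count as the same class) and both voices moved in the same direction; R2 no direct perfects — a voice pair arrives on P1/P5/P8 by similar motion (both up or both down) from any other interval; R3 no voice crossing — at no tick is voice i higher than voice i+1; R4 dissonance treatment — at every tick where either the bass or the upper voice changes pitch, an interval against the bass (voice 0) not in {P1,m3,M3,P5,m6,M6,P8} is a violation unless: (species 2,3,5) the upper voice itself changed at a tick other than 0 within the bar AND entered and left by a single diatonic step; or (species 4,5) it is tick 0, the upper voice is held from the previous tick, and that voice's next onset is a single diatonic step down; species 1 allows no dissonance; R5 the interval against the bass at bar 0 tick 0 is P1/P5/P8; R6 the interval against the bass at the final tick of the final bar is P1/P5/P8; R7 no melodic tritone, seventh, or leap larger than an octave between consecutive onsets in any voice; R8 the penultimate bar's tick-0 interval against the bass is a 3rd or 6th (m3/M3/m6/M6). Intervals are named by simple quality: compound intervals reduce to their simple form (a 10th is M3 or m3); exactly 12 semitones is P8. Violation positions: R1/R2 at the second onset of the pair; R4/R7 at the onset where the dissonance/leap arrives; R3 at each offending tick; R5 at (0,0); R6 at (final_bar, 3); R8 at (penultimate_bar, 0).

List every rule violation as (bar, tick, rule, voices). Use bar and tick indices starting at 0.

bar 0: v0=F3 v1=F4 v2=C5 downbeat P5
bar 1: v0=G3 v1=E4 v2=A4 downbeat M2
bar 2: v0=F3 v1=F4 v2=C5 downbeat P5
bar 3: v0=E3 v1=C4 v2=G4 downbeat m3
bar 4: v0=F3 v1=D4 v2=C5 downbeat P5
bar 5: v0=E3 v1=C4 v2=G4 downbeat m3
bar 6: v0=F3 v1=F4 v2=C5 downbeat P5
  -> R4 @ bar 1 tick 0 v(0, 2): G3/A4 M2 untreated
  -> R2 @ bar 2 tick 0 v(1, 2): E4/A4 P4 -> F4/C5 P5 similar
  -> R1 @ bar 3 tick 0 v(1, 2): F4/C5 P5 -> C4/G4 P5 similar
  -> R2 @ bar 4 tick 0 v(0, 2): E3/G4 m3 -> F3/C5 P5 similar
  -> R2 @ bar 5 tick 0 v(1, 2): D4/C5 m7 -> C4/G4 P5 similar
  -> R1 @ bar 6 tick 0 v(1, 2): C4/G4 P5 -> F4/C5 P5 similar
  -> R2 @ bar 6 tick 0 v(0, 1): E3/C4 m6 -> F3/F4 P8 similar
  -> R2 @ bar 6 tick 0 v(0, 2): E3/G4 m3 -> F3/C5 P5 similar

(1, 0, R4, (0, 2))
(2, 0, R2, (1, 2))
(3, 0, R1, (1, 2))
(4, 0, R2, (0, 2))
(5, 0, R2, (1, 2))
(6, 0, R1, (1, 2))
(6, 0, R2, (0, 1))
(6, 0, R2, (0, 2))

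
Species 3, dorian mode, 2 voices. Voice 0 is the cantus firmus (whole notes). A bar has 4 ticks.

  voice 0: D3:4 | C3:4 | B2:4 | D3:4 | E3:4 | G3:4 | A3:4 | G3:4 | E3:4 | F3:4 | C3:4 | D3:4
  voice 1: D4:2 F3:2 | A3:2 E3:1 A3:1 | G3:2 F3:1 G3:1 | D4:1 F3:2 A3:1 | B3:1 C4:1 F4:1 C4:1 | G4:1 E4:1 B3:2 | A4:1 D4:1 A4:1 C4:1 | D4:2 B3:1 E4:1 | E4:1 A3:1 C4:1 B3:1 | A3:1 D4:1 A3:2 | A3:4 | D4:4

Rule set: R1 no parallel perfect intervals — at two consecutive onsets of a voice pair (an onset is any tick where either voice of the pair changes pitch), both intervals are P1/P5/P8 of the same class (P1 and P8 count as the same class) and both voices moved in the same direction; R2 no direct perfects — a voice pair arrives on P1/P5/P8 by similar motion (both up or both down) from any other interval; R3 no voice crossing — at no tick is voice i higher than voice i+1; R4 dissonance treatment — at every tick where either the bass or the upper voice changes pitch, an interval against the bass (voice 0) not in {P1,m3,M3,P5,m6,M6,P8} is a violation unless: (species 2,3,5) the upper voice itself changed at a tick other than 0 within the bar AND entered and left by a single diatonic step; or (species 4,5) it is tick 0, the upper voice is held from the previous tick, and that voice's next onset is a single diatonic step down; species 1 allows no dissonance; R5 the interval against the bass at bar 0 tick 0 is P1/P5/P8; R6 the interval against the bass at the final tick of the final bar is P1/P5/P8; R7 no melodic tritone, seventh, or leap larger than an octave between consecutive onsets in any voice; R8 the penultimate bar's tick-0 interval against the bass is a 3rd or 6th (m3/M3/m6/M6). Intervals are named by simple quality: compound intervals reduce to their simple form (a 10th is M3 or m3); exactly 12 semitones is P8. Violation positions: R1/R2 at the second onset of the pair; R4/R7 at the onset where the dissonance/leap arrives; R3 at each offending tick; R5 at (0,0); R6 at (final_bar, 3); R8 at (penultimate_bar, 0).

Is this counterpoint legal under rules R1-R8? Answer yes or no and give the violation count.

bar 0: v0=D3 v1=D4 (P8)
bar 1: v0=C3 v1=A3 (M6)
bar 2: v0=B2 v1=G3 (m6)
bar 3: v0=D3 v1=D4 (P8)
bar 4: v0=E3 v1=B3 (P5)
bar 5: v0=G3 v1=G4 (P8)
bar 6: v0=A3 v1=A4 (P8)
bar 7: v0=G3 v1=D4 (P5)
bar 8: v0=E3 v1=E4 (P8)
bar 9: v0=F3 v1=A3 (M3)
bar 10: v0=C3 v1=A3 (M6)
bar 11: v0=D3 v1=D4 (P8)
  R2 @ bar3.0: B2/G3 m6 -> D3/D4 P8 similar
  R1 @ bar4.0: D3/A3 P5 -> E3/B3 P5 similar
  R4 @ bar4.2: E3/F4 m2 untreated
  R2 @ bar5.0: E3/C4 m6 -> G3/G4 P8 similar
  R2 @ bar6.0: G3/B3 M3 -> A3/A4 P8 similar
  R7 @ bar6.0: B3->A4 leap 10st
  R4 @ bar6.1: A3/D4 P4 untreated
  R4 @ bar8.1: E3/A3 P4 untreated
  R2 @ bar11.0: C3/A3 M6 -> D3/D4 P8 similar

No (9 violations)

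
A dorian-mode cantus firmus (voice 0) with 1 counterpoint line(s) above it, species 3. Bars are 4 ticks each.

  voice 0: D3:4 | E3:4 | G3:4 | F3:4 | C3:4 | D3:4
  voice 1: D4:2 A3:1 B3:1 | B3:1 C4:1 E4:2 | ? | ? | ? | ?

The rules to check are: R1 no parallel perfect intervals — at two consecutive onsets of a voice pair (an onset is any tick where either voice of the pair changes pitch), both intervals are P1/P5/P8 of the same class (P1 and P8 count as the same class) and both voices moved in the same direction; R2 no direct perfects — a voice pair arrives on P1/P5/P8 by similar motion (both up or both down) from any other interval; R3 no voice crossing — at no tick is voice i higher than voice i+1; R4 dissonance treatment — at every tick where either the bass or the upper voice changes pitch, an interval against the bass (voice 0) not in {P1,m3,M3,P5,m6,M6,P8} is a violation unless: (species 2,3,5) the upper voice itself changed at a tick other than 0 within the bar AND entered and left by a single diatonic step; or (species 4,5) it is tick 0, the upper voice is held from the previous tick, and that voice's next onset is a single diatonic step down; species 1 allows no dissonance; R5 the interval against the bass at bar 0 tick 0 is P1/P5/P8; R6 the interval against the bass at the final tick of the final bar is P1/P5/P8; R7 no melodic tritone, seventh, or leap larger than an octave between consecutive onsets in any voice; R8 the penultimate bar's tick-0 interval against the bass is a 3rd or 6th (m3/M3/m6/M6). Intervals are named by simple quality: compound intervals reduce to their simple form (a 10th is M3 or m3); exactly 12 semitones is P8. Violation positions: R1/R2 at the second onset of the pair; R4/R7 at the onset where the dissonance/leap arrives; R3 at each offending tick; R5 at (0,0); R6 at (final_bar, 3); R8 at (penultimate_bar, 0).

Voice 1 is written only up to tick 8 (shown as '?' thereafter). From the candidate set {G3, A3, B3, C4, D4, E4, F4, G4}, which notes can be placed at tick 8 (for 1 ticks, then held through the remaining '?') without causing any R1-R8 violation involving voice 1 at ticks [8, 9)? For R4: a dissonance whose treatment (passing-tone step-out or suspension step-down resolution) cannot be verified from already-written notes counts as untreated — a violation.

{B3, D4, E4, G3}

G3: legal
A3: violates R4
B3: legal
C4: violates R4
D4: legal
E4: legal
F4: violates R4
G4: violates R1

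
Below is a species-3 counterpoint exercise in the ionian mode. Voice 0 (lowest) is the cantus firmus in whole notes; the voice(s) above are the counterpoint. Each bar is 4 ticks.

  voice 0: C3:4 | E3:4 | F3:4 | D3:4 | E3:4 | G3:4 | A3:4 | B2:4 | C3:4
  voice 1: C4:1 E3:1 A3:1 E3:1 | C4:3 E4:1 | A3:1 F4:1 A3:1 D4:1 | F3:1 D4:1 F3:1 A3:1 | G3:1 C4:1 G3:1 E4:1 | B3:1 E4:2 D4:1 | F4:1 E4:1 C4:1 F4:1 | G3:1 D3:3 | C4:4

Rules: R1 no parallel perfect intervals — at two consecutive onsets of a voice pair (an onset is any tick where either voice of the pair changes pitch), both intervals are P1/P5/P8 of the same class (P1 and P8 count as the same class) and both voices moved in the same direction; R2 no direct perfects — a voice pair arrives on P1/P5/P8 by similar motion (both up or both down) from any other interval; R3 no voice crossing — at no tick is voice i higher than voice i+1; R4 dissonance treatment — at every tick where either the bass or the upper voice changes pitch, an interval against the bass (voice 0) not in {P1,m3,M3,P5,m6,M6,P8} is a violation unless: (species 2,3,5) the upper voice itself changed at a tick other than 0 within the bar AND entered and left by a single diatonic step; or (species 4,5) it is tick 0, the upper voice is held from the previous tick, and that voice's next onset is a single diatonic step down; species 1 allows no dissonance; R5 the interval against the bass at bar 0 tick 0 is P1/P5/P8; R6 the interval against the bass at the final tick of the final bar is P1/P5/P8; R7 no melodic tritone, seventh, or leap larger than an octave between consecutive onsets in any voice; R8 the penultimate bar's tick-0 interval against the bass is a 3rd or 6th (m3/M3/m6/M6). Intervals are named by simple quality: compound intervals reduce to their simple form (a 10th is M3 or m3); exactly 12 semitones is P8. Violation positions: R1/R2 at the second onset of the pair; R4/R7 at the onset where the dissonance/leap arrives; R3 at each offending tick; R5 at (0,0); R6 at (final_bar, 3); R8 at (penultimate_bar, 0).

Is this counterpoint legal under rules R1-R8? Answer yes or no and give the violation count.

bar 0: v0=C3 v1=C4 (P8)
bar 1: v0=E3 v1=C4 (m6)
bar 2: v0=F3 v1=A3 (M3)
bar 3: v0=D3 v1=F3 (m3)
bar 4: v0=E3 v1=G3 (m3)
bar 5: v0=G3 v1=B3 (M3)
bar 6: v0=A3 v1=F4 (m6)
bar 7: v0=B2 v1=G3 (m6)
bar 8: v0=C3 v1=C4 (P8)
  R7 @ bar7.0: A3->B2 leap 10st
  R7 @ bar7.0: F4->G3 leap 10st
  R2 @ bar8.0: B2/D3 m3 -> C3/C4 P8 similar
  R7 @ bar8.0: D3->C4 leap 10st

No (4 violations)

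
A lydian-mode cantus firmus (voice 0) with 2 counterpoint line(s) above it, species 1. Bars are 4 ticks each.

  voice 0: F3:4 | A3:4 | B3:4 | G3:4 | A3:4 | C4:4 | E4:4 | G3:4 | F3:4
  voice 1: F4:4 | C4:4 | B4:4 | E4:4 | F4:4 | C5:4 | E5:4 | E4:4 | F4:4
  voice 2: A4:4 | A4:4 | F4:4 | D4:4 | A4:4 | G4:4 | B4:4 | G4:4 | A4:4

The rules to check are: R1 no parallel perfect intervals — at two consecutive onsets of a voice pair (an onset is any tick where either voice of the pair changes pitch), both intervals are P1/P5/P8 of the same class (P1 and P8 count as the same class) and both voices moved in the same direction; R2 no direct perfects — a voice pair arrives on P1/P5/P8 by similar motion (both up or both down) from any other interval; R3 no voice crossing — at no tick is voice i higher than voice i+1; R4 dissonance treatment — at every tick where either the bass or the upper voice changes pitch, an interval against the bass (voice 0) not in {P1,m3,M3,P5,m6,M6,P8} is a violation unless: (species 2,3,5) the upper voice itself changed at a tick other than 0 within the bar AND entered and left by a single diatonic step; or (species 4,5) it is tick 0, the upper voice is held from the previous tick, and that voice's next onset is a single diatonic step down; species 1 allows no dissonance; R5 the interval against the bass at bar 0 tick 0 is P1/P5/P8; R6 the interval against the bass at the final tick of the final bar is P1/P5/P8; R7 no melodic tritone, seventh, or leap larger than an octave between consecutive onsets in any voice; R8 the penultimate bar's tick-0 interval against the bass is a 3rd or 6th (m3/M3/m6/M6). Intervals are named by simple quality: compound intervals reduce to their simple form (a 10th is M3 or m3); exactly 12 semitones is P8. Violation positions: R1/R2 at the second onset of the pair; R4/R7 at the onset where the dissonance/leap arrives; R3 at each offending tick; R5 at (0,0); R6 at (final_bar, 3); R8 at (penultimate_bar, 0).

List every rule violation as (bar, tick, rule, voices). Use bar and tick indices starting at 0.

(0, 0, R5, (0, 2))
(2, 0, R2, (0, 1))
(2, 0, R3, (1, 2))
(2, 0, R4, (0, 2))
(2, 0, R7, (1,))
(2, 1, R3, (1, 2))
(2, 2, R3, (1, 2))
(2, 3, R3, (1, 2))
(3, 0, R2, (0, 2))
(3, 0, R3, (1, 2))
(3, 1, R3, (1, 2))
(3, 2, R3, (1, 2))
(3, 3, R3, (1, 2))
(4, 0, R2, (0, 2))
(5, 0, R2, (0, 1))
(5, 0, R3, (1, 2))
(5, 1, R3, (1, 2))
(5, 2, R3, (1, 2))
(5, 3, R3, (1, 2))
(6, 0, R1, (0, 1))
(6, 0, R1, (0, 2))
(6, 0, R3, (1, 2))
(6, 1, R3, (1, 2))
(6, 2, R3, (1, 2))
(6, 3, R3, (1, 2))
(7, 0, R2, (0, 2))
(7, 0, R8, (0, 2))
(8, 3, R6, (0, 2))

bar 0: v0=F3 v1=F4 v2=A4 downbeat M3
bar 1: v0=A3 v1=C4 v2=A4 downbeat P8
bar 2: v0=B3 v1=B4 v2=F4 downbeat TT
bar 3: v0=G3 v1=E4 v2=D4 downbeat P5
bar 4: v0=A3 v1=F4 v2=A4 downbeat P8
bar 5: v0=C4 v1=C5 v2=G4 downbeat P5
bar 6: v0=E4 v1=E5 v2=B4 downbeat P5
bar 7: v0=G3 v1=E4 v2=G4 downbeat P8
bar 8: v0=F3 v1=F4 v2=A4 downbeat M3
  -> R5 @ bar 0 tick 0 v(0, 2): opens on M3
  -> R2 @ bar 2 tick 0 v(0, 1): A3/C4 m3 -> B3/B4 P8 similar
  -> R3 @ bar 2 tick 0 v(1, 2): B4 above F4
  -> R4 @ bar 2 tick 0 v(0, 2): B3/F4 TT untreated
  -> R7 @ bar 2 tick 0 v(1,): C4->B4 leap 11st
  -> R3 @ bar 2 tick 1 v(1, 2): B4 above F4
  -> R3 @ bar 2 tick 2 v(1, 2): B4 above F4
  -> R3 @ bar 2 tick 3 v(1, 2): B4 above F4
  -> R2 @ bar 3 tick 0 v(0, 2): B3/F4 TT -> G3/D4 P5 similar
  -> R3 @ bar 3 tick 0 v(1, 2): E4 above D4
  -> R3 @ bar 3 tick 1 v(1, 2): E4 above D4
  -> R3 @ bar 3 tick 2 v(1, 2): E4 above D4
  -> R3 @ bar 3 tick 3 v(1, 2): E4 above D4
  -> R2 @ bar 4 tick 0 v(0, 2): G3/D4 P5 -> A3/A4 P8 similar
  -> R2 @ bar 5 tick 0 v(0, 1): A3/F4 m6 -> C4/C5 P8 similar
  -> R3 @ bar 5 tick 0 v(1, 2): C5 above G4
  -> R3 @ bar 5 tick 1 v(1, 2): C5 above G4
  -> R3 @ bar 5 tick 2 v(1, 2): C5 above G4
  -> R3 @ bar 5 tick 3 v(1, 2): C5 above G4
  -> R1 @ bar 6 tick 0 v(0, 1): C4/C5 P8 -> E4/E5 P8 similar
  -> R1 @ bar 6 tick 0 v(0, 2): C4/G4 P5 -> E4/B4 P5 similar
  -> R3 @ bar 6 tick 0 v(1, 2): E5 above B4
  -> R3 @ bar 6 tick 1 v(1, 2): E5 above B4
  -> R3 @ bar 6 tick 2 v(1, 2): E5 above B4
  -> R3 @ bar 6 tick 3 v(1, 2): E5 above B4
  -> R2 @ bar 7 tick 0 v(0, 2): E4/B4 P5 -> G3/G4 P8 similar
  -> R8 @ bar 7 tick 0 v(0, 2): penult P8 not 3rd/6th
  -> R6 @ bar 8 tick 3 v(0, 2): closes on M3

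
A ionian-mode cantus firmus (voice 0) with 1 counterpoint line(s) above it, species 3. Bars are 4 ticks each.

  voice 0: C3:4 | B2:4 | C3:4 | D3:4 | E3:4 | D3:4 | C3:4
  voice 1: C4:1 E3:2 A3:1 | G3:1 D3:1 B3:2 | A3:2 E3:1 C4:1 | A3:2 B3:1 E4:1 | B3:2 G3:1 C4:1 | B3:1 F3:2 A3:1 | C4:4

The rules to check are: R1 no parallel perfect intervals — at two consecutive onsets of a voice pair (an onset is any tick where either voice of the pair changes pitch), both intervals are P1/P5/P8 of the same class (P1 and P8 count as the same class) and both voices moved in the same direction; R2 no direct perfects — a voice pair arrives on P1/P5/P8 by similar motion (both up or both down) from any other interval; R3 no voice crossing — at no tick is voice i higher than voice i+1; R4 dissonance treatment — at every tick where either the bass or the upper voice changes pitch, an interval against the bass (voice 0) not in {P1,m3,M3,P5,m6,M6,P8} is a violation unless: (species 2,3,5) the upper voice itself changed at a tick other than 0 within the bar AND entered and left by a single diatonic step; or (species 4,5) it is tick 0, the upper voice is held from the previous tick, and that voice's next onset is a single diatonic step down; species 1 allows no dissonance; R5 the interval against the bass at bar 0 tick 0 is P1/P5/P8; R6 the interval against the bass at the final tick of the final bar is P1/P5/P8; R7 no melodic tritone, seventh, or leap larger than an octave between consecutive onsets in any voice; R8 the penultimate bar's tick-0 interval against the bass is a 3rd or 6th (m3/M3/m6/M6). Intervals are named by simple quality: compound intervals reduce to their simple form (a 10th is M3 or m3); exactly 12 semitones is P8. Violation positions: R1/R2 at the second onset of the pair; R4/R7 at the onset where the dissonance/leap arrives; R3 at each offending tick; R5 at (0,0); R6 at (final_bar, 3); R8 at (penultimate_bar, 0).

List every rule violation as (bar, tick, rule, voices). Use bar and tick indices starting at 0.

(3, 3, R4, (0, 1))
(5, 1, R7, (1,))

bar 0: v0=C3 v1=C4 downbeat P8
bar 1: v0=B2 v1=G3 downbeat m6
bar 2: v0=C3 v1=A3 downbeat M6
bar 3: v0=D3 v1=A3 downbeat P5
bar 4: v0=E3 v1=B3 downbeat P5
bar 5: v0=D3 v1=B3 downbeat M6
bar 6: v0=C3 v1=C4 downbeat P8
  -> R4 @ bar 3 tick 3 v(0, 1): D3/E4 M2 untreated
  -> R7 @ bar 5 tick 1 v(1,): B3->F3 leap 6st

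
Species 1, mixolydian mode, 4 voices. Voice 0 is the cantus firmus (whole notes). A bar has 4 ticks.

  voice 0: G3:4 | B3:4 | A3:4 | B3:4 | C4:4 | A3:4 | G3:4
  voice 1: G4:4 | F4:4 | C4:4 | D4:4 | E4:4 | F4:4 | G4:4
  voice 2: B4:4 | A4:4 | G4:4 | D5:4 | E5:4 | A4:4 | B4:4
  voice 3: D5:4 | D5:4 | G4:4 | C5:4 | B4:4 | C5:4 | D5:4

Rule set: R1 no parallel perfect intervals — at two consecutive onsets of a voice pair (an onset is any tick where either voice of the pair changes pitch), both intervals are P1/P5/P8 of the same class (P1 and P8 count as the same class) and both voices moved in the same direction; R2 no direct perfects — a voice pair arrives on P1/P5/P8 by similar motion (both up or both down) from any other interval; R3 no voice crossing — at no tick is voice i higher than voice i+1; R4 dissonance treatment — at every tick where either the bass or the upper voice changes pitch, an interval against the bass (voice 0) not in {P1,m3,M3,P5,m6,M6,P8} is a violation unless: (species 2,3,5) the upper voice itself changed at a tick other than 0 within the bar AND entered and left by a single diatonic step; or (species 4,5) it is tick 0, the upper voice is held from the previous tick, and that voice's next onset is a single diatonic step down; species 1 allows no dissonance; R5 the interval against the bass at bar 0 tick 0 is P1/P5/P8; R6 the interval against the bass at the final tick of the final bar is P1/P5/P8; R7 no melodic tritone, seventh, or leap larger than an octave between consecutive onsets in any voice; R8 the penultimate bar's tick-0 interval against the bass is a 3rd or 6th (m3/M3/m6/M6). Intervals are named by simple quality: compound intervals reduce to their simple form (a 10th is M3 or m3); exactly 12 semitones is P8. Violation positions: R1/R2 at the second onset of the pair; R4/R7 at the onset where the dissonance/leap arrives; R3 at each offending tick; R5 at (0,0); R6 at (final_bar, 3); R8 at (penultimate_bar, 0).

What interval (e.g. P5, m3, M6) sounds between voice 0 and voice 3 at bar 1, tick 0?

voice 0=B3 voice 3=D5 -> m3

m3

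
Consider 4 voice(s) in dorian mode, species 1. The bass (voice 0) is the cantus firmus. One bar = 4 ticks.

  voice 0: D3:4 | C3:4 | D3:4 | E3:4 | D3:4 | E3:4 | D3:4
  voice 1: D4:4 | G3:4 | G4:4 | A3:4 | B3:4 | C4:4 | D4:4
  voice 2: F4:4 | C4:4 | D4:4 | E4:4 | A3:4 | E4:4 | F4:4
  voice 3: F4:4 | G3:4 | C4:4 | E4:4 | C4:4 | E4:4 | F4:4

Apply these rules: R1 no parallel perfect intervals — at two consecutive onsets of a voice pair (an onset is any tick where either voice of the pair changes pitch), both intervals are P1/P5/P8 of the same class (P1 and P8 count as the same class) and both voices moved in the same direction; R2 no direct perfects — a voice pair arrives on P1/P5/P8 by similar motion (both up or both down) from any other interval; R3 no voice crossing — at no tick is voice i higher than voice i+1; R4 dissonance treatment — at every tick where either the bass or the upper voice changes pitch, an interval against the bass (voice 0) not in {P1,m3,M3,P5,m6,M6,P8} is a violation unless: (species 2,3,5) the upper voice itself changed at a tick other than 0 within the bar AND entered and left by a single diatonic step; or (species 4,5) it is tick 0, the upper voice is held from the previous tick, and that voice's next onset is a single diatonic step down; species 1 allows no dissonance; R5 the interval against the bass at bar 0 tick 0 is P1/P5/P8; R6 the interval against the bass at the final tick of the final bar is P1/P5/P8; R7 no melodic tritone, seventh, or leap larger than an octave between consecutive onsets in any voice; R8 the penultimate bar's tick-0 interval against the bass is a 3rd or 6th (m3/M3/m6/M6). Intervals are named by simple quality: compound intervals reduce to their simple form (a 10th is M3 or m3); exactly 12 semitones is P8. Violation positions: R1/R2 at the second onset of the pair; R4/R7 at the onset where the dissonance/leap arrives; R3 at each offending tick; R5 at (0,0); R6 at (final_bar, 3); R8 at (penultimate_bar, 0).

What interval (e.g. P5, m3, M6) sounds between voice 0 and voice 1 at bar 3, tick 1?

voice 0=E3 voice 1=A3 -> P4

P4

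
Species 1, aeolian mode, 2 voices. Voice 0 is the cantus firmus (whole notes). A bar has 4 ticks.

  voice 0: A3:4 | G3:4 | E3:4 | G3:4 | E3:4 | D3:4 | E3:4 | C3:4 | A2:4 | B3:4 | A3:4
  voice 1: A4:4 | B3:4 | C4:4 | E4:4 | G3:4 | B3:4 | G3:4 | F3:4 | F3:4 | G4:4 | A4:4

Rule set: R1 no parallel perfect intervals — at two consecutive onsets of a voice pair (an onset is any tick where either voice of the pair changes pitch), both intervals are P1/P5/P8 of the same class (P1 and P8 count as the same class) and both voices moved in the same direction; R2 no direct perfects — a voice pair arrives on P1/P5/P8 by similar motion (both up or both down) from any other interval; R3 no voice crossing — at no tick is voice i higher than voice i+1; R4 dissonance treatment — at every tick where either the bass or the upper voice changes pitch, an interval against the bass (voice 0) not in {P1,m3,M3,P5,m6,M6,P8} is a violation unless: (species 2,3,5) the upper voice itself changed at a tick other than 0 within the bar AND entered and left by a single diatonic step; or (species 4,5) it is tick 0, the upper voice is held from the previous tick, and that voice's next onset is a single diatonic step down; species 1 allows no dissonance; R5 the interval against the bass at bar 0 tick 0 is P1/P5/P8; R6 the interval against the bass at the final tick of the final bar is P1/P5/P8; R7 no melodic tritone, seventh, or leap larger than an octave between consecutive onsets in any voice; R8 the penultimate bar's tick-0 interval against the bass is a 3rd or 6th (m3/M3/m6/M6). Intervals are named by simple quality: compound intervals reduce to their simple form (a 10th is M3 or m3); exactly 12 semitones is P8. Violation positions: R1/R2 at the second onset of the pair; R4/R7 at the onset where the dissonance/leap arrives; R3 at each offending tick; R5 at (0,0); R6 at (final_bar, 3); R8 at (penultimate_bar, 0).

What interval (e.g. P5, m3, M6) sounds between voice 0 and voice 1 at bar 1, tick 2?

voice 0=G3 voice 1=B3 -> M3

M3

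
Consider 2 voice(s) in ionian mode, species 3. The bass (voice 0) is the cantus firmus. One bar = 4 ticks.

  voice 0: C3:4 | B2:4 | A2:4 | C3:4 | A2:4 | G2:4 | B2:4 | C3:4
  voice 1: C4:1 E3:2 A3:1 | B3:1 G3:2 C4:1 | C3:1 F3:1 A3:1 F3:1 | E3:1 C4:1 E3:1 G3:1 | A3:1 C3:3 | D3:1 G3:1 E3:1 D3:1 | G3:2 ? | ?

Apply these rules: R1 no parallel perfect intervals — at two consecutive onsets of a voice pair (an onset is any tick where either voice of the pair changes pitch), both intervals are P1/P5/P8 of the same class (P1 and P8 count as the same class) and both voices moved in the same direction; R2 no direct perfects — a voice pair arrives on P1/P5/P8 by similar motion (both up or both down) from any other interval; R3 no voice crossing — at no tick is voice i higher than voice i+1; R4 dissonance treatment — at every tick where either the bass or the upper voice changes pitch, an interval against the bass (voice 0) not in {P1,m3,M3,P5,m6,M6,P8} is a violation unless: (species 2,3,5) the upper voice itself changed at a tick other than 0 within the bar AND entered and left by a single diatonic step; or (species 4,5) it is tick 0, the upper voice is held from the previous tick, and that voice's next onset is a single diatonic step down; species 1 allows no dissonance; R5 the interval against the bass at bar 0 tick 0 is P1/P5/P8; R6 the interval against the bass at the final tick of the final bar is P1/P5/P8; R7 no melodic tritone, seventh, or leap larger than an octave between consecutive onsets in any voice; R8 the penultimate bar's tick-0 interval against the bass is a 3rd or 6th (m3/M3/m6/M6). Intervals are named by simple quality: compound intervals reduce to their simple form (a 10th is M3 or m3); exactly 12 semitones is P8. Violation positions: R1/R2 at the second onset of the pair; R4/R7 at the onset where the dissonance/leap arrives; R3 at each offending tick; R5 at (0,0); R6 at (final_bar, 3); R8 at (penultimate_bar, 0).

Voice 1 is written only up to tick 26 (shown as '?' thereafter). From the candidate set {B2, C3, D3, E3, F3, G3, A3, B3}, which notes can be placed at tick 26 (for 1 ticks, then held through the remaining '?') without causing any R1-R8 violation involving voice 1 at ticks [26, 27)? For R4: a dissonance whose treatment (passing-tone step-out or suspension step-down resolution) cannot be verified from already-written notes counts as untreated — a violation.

{B2, B3, D3, G3}

B2: legal
C3: violates R4
D3: legal
E3: violates R4
F3: violates R4
G3: legal
A3: violates R4
B3: legal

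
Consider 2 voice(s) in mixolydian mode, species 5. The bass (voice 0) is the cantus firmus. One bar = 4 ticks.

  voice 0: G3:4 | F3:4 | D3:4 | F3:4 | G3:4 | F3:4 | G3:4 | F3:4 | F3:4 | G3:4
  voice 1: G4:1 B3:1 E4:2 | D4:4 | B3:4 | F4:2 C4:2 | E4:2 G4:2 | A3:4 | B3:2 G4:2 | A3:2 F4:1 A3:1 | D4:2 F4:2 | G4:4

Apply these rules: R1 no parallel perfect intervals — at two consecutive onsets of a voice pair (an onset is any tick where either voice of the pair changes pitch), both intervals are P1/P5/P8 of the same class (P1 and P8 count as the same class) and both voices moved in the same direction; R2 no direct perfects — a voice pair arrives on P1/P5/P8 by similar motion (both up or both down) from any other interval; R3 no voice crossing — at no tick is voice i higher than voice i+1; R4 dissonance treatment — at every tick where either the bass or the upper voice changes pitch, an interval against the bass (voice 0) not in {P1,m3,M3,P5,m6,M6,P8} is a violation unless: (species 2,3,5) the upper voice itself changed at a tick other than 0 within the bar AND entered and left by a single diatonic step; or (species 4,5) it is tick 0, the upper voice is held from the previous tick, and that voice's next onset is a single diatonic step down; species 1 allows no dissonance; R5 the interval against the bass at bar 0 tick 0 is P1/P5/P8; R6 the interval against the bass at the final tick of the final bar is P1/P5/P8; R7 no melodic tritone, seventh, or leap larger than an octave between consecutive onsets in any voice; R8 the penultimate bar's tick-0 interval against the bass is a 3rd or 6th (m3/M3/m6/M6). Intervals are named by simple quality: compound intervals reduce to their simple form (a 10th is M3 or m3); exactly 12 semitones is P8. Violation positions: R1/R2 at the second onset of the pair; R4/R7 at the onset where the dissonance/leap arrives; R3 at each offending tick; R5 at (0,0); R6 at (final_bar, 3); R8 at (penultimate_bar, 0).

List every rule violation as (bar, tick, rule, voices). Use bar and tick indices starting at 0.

bar 0: v0=G3 v1=G4 downbeat P8
bar 1: v0=F3 v1=D4 downbeat M6
bar 2: v0=D3 v1=B3 downbeat M6
bar 3: v0=F3 v1=F4 downbeat P8
bar 4: v0=G3 v1=E4 downbeat M6
bar 5: v0=F3 v1=A3 downbeat M3
bar 6: v0=G3 v1=B3 downbeat M3
bar 7: v0=F3 v1=A3 downbeat M3
bar 8: v0=F3 v1=D4 downbeat M6
bar 9: v0=G3 v1=G4 downbeat P8
  -> R2 @ bar 3 tick 0 v(0, 1): D3/B3 M6 -> F3/F4 P8 similar
  -> R7 @ bar 3 tick 0 v(1,): B3->F4 leap 6st
  -> R7 @ bar 5 tick 0 v(1,): G4->A3 leap 10st
  -> R7 @ bar 7 tick 0 v(1,): G4->A3 leap 10st
  -> R1 @ bar 9 tick 0 v(0, 1): F3/F4 P8 -> G3/G4 P8 similar

(3, 0, R2, (0, 1))
(3, 0, R7, (1,))
(5, 0, R7, (1,))
(7, 0, R7, (1,))
(9, 0, R1, (0, 1))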